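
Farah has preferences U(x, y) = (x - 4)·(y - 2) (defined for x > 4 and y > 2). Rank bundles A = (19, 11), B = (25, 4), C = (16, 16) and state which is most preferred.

Evaluate utility at each bundle:
U(A) = 135.
U(B) = 42.
U(C) = 168.
Highest utility is C, so C ≻ A ≻ B.

Bundle C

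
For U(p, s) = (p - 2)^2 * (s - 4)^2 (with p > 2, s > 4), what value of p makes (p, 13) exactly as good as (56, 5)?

p = 8

U(56, 5) = 2916.
Set U(p, 13) = 2916 and solve.
With s = 13: (13 − 4)^2 = 81, so (p − 2)^2 = 2916/81 = 36.
Taking the square root (with p > 2): p − 2 = 6, so p = 8.
Check: U(8, 13) = 2916.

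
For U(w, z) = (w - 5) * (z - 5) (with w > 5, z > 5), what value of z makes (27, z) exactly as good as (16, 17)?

z = 11

U(16, 17) = 132.
Set U(27, z) = 132 and solve.
With w = 27: (27 − 5) = 22, so (z − 5) = 132/22 = 6.
So z = 5 + 6 = 11.
Check: U(27, 11) = 132.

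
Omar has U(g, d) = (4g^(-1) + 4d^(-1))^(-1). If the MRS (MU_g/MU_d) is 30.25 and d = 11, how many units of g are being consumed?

For CES with ρ = -1, MRS = (d/g)^2.
Setting (11/g)^2 = 30.25 gives 11/g = 5.5 and g = 2.

g = 2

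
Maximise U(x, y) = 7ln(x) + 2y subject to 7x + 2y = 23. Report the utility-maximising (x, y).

x* = 1, y* = 8

MU_x = 7/x, MU_y = 2.
MRS = 7/x ÷ 2.
Tangency: set MRS = p_x/p_y = 7/2 = 3.5.
MRS depends only on x: 3.5/x = 3.5 ⇒ x* = 3.5/3.5 = 1.
From the budget, 2·y = 23 − 7·1 = 16, so y* = 8.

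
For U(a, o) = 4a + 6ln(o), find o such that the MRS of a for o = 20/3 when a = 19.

MU_a = 4, MU_o = 6/o.
MRS = 4 ÷ (6/o).
MRS depends only on o: (2/3)·o = 20/3 ⇒ o = (20/3)/(2/3) = 10.

o = 10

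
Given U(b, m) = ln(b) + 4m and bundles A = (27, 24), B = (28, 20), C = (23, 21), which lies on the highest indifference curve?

Bundle A

Evaluate utility at each bundle:
U(A) = 99.296.
U(B) = 83.332.
U(C) = 87.135.
Highest utility is A, so A ≻ C ≻ B.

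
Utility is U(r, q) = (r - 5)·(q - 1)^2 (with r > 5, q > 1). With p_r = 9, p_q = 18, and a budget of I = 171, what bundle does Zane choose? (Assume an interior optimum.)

r* = 9, q* = 5

MU_r = (q−1)^2, MU_q = 2·(r−5)·(q−1).
MRS = (1/2)·(q−1)/(r−5).
Tangency: set MRS = p_r/p_q = 9/18 = 0.5.
So (1/2)·(q − 1)/(r − 5) = 0.5, i.e. (q − 1) = (r − 5).
Rewrite the budget in excess-of-subsistence terms: 9·(r − 5) + 18·(q − 1) = 171 − 9·5 − 18·1 = 108.
Substituting, 27·(r − 5) = 108, so r − 5 = 4 and r* = 9.
Then q − 1 = 4, so q* = 5.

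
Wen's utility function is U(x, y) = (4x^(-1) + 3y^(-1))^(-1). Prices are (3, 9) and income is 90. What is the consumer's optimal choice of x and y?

x* = 12, y* = 6

For CES with ρ = -1, MRS = (4/3)·(y/x)^2.
Tangency: set MRS = p_x/p_y = 3/9 = 1/3.
So (y/x)^2 = 0.25; taking the square root, y/x = 0.5, i.e. y = 0.5·x.
Substitute into the budget 3·x + 9·y = 90: 7.5·x = 90, so x* = 12 and y* = 0.5·12 = 6.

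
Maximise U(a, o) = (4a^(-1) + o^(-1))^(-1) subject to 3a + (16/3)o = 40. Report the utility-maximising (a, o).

For CES with ρ = -1, MRS = (4/1)·(o/a)^2.
Tangency: set MRS = p_a/p_o = 3/(16/3) = 9/16.
So (o/a)^2 = 9/64; taking the square root, o/a = 0.375, i.e. o = 0.375·a.
Substitute into the budget 3·a + (16/3)·o = 40: 5·a = 40, so a* = 8 and o* = 0.375·8 = 3.

a* = 8, o* = 3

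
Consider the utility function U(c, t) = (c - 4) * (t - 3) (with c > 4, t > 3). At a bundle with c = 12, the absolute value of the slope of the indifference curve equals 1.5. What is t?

t = 15

MU_c = (t−3), MU_t = (c−4).
MRS = (t−3)/(c−4).
Substitute c = 12: MRS = (t − 3)/8. Setting this equal to 1.5 gives t − 3 = 1.5·8 = 12, so t = 15.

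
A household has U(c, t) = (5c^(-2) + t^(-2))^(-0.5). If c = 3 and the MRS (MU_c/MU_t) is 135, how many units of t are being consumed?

t = 9

For CES with ρ = -2, MRS = (5/1)·(t/c)^3.
Setting (5/1)·(t/3)^3 = 135 gives (t/3)^3 = 27, so t/3 = 3 and t = 9.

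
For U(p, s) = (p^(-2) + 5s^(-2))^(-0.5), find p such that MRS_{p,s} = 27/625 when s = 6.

p = 10

For CES with ρ = -2, MRS = (1/5)·(s/p)^3.
Setting (1/5)·(6/p)^3 = 27/625 gives (6/p)^3 = 27/125, so 6/p = 0.6 and p = 10.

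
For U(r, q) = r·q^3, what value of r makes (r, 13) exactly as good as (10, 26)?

U(10, 26) = 175760.
Set U(r, 13) = 175760 and solve.
With q = 13: 13^3 = 2197, so r = 175760/2197 = 80.
Check: U(80, 13) = 175760.

r = 80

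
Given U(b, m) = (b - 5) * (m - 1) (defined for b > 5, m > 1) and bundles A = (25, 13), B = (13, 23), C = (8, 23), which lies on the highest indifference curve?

Evaluate utility at each bundle:
U(A) = 240.
U(B) = 176.
U(C) = 66.
Highest utility is A, so A ≻ B ≻ C.

Bundle A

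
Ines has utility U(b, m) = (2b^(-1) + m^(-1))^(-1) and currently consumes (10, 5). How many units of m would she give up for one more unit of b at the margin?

For CES with ρ = -1, MRS = (2/1)·(m/b)^2.
At (10, 5): MRS = 0.5.
That is, one extra unit of b is worth 0.5 units of m at the margin.

MRS = 0.5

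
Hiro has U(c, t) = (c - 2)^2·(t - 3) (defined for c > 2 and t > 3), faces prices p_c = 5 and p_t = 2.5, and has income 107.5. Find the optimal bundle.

MU_c = 2·(c−2)·(t−3), MU_t = (c−2)^2.
MRS = (2/1)·(t−3)/(c−2).
Tangency: set MRS = p_c/p_t = 5/2.5 = 2.
So (2/1)·(t − 3)/(c − 2) = 2, i.e. (t − 3) = (c − 2).
Rewrite the budget in excess-of-subsistence terms: 5·(c − 2) + 2.5·(t − 3) = 107.5 − 5·2 − 2.5·3 = 90.
Substituting, 7.5·(c − 2) = 90, so c − 2 = 12 and c* = 14.
Then t − 3 = 12, so t* = 15.

c* = 14, t* = 15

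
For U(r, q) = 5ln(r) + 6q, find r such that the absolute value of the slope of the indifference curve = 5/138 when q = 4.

MU_r = 5/r, MU_q = 6.
MRS = 5/r ÷ 6.
MRS depends only on r: (5/6)/r = 5/138 ⇒ r = (5/6)/(5/138) = 23.

r = 23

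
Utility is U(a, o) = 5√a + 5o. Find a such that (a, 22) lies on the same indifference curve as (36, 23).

U(36, 23) = 145.
Set U(a, 22) = 145 and solve.
With o = 22: 5√a = 145 − 5·22 = 35, so √a = 7 and a = 49.
Check: U(49, 22) = 145.

a = 49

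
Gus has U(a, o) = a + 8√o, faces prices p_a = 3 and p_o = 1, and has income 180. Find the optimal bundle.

MU_a = 1, MU_o = 8/(2√o).
MRS = 1 ÷ (8/(2√o)).
Tangency: set MRS = p_a/p_o = 3/1 = 3.
MRS depends only on o: 0.25·√o = 3 ⇒ √o = 3/0.25 = 12 ⇒ o* = 144.
From the budget, 3·a = 180 − 1·144 = 36, so a* = 12.

a* = 12, o* = 144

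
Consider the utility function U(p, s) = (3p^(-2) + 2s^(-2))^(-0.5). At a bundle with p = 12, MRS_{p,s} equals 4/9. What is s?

For CES with ρ = -2, MRS = (3/2)·(s/p)^3.
Setting (3/2)·(s/12)^3 = 4/9 gives (s/12)^3 = 8/27, so s/12 = 2/3 and s = 8.

s = 8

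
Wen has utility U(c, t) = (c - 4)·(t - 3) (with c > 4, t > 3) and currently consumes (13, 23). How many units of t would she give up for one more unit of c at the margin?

MRS = 20/9

MU_c = (t−3), MU_t = (c−4).
MRS = (t−3)/(c−4).
At (13, 23): MRS = 20/9.
So at (13, 23) the consumer would give up 20/9 units of t for one more unit of c.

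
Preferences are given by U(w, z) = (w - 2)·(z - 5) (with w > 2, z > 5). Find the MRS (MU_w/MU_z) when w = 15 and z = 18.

MRS = 1

MU_w = (z−5), MU_z = (w−2).
MRS = (z−5)/(w−2).
At (15, 18): MRS = 1.
The indifference curve has slope −1 at this bundle.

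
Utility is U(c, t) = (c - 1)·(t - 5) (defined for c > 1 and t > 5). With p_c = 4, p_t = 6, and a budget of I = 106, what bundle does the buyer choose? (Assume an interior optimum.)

c* = 10, t* = 11

MU_c = (t−5), MU_t = (c−1).
MRS = (t−5)/(c−1).
Tangency: set MRS = p_c/p_t = 4/6 = 2/3.
So (t − 5)/(c − 1) = 2/3, i.e. (t − 5) = (2/3)·(c − 1).
Rewrite the budget in excess-of-subsistence terms: 4·(c − 1) + 6·(t − 5) = 106 − 4·1 − 6·5 = 72.
Substituting, 8·(c − 1) = 72, so c − 1 = 9 and c* = 10.
Then t − 5 = (2/3)·9 = 6, so t* = 11.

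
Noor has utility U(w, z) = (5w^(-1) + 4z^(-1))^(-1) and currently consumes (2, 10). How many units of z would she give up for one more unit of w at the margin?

For CES with ρ = -1, MRS = (5/4)·(z/w)^2.
At (2, 10): MRS = 31.25.
So at (2, 10) the consumer would give up 31.25 units of z for one more unit of w.

MRS = 31.25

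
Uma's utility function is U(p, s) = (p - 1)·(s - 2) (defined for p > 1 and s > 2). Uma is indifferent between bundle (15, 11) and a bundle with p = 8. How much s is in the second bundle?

s = 20

U(15, 11) = 126.
Set U(8, s) = 126 and solve.
With p = 8: (8 − 1) = 7, so (s − 2) = 126/7 = 18.
So s = 2 + 18 = 20.
Check: U(8, 20) = 126.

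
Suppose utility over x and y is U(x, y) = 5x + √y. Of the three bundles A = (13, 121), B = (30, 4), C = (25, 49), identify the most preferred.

Bundle B

Evaluate utility at each bundle:
U(A) = 76.000.
U(B) = 152.000.
U(C) = 132.000.
Highest utility is B, so B ≻ C ≻ A.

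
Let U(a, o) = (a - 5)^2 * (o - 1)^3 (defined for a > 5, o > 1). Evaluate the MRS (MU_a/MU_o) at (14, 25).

MRS = 16/9

MU_a = 2·(a−5)·(o−1)^3, MU_o = 3·(a−5)^2·(o−1)^2.
MRS = (2/3)·(o−1)/(a−5).
At (14, 25): MRS = 16/9.
So at (14, 25) the consumer would give up 16/9 units of o for one more unit of a.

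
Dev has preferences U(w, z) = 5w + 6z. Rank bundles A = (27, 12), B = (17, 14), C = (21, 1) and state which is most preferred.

Evaluate utility at each bundle:
U(A) = 207.
U(B) = 169.
U(C) = 111.
Highest utility is A, so A ≻ B ≻ C.

Bundle A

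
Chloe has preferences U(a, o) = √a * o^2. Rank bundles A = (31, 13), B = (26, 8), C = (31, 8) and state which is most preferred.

Evaluate utility at each bundle:
U(A) = 940.952.
U(B) = 326.337.
U(C) = 356.337.
Highest utility is A, so A ≻ C ≻ B.

Bundle A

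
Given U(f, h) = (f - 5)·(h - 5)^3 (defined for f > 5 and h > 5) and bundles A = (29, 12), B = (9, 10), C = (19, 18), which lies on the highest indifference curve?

Evaluate utility at each bundle:
U(A) = 8232.
U(B) = 500.
U(C) = 30758.
Highest utility is C, so C ≻ A ≻ B.

Bundle C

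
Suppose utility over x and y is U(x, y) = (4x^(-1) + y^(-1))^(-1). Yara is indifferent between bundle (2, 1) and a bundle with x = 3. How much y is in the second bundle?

y = 0.6

U depends on (x, y) only through S = 4x^(-1) + y^(-1), so equal utility means equal S. At (2, 1): S = 3.
With x = 3: 4·3^(-1) = 4/3, so y^(-1) = 3 − 4/3 = 5/3.
Hence y = 1/(5/3) = 0.6.
Check: U(3, 0.6) = 0.3333.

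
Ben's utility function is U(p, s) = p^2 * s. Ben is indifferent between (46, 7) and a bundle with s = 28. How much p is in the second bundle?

U(46, 7) = 14812.
Set U(p, 28) = 14812 and solve.
With s = 28: p^2 = 14812/28 = 529; taking the square root, p = 23.
Check: U(23, 28) = 14812.

p = 23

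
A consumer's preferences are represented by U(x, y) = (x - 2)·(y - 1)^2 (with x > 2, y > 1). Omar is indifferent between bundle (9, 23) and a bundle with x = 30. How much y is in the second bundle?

y = 12

U(9, 23) = 3388.
Set U(30, y) = 3388 and solve.
With x = 30: (30 − 2) = 28, so (y − 1)^2 = 3388/28 = 121.
Taking the square root (with y > 1): y − 1 = 11, so y = 12.
Check: U(30, 12) = 3388.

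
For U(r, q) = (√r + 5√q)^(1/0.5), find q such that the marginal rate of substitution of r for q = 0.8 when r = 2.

q = 32

For CES with ρ = 0.5, MRS = (1/5)·√(q/r).
Setting (1/5)·√(q/2) = 0.8 gives √(q/2) = 4, so q/2 = 16 and q = 32.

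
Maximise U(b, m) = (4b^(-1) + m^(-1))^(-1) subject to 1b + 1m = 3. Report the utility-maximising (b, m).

b* = 2, m* = 1

For CES with ρ = -1, MRS = (4/1)·(m/b)^2.
Tangency: set MRS = p_b/p_m = 1/1 = 1.
So (m/b)^2 = 0.25; taking the square root, m/b = 0.5, i.e. m = 0.5·b.
Substitute into the budget 1·b + 1·m = 3: 1.5·b = 3, so b* = 2 and m* = 0.5·2 = 1.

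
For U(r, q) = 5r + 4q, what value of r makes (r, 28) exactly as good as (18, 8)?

U(18, 8) = 122.
Set U(r, 28) = 122 and solve.
5r + 4·28 = 122 ⇒ 5r = 10 ⇒ r = 2.
Check: U(2, 28) = 122.

r = 2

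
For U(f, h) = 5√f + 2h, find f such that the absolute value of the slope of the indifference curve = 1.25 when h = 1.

MU_f = 5/(2√f), MU_h = 2.
MRS = 5/(2√f) ÷ 2.
MRS depends only on f: 1.25/√f = 1.25 ⇒ √f = 1.25/1.25 = 1 ⇒ f = 1.

f = 1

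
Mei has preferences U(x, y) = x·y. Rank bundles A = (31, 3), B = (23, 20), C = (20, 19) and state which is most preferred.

Bundle B

Evaluate utility at each bundle:
U(A) = 93.
U(B) = 460.
U(C) = 380.
Highest utility is B, so B ≻ C ≻ A.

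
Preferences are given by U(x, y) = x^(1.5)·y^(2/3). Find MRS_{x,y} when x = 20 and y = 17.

MRS = 153/80

MU_x = 1.5·√x·y^(2/3) and MU_y = 2/3·x^(1.5)·y^(-1/3).
MRS = MU_x/MU_y = (2.25)·y/x.
At (20, 17): MRS = 153/80.
That is, one extra unit of x is worth 153/80 units of y at the margin.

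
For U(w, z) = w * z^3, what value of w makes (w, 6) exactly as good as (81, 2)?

w = 3

U(81, 2) = 648.
Set U(w, 6) = 648 and solve.
With z = 6: 6^3 = 216, so w = 648/216 = 3.
Check: U(3, 6) = 648.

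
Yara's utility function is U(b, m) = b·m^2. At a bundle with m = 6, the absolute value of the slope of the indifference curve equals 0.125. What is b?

MU_b = m^2 and MU_m = 2·b·m.
MRS = MU_b/MU_m = (1/2)·m/b.
Substitute m = 6: MRS = 3/b. Setting 3/b = 0.125 gives b = 3/0.125 = 24.

b = 24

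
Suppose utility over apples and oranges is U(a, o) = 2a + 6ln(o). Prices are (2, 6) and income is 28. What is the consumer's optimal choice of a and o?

MU_a = 2, MU_o = 6/o.
MRS = 2 ÷ (6/o).
Tangency: set MRS = p_a/p_o = 2/6 = 1/3.
MRS depends only on o: (1/3)·o = 1/3 ⇒ o* = (1/3)/(1/3) = 1.
From the budget, 2·a = 28 − 6·1 = 22, so a* = 11.

a* = 11, o* = 1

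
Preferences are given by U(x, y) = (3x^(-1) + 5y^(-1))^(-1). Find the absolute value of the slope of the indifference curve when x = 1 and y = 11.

MRS = 72.6

For CES with ρ = -1, MRS = (3/5)·(y/x)^2.
At (1, 11): MRS = 72.6.
That is, one extra unit of x is worth 72.6 units of y at the margin.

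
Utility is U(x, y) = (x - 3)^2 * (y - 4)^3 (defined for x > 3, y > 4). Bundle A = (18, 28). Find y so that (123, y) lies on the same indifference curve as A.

y = 10

U(18, 28) = 3110400.
Set U(123, y) = 3110400 and solve.
With x = 123: (123 − 3)^2 = 14400, so (y − 4)^3 = 3110400/14400 = 216.
Taking the cube root (with y > 4): y − 4 = 6, so y = 10.
Check: U(123, 10) = 3110400.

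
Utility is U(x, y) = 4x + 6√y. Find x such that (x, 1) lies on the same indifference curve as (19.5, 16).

U(19.5, 16) = 102.
Set U(x, 1) = 102 and solve.
With y = 1: √1 = 1, so 4x = 102 − 6·1 = 96 and x = 24.
Check: U(24, 1) = 102.

x = 24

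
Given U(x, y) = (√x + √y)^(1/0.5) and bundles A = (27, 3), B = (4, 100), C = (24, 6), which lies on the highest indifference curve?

Evaluate utility at each bundle:
U(A) = 48.000.
U(B) = 144.000.
U(C) = 54.000.
Highest utility is B, so B ≻ C ≻ A.

Bundle B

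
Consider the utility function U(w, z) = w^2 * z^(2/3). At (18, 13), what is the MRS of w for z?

MU_w = 2·w·z^(2/3) and MU_z = 2/3·w^2·z^(-1/3).
MRS = MU_w/MU_z = (3)·z/w.
At (18, 13): MRS = 13/6.
The indifference curve has slope −13/6 at this bundle.

MRS = 13/6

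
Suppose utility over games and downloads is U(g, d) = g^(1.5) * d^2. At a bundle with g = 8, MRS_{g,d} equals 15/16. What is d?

MU_g = 1.5·√g·d^2 and MU_d = 2·g^(1.5)·d.
MRS = MU_g/MU_d = (0.75)·d/g.
Substitute g = 8: MRS = d/(32/3). Setting d/(32/3) = 15/16 gives d = (15/16)·(32/3) = 10.

d = 10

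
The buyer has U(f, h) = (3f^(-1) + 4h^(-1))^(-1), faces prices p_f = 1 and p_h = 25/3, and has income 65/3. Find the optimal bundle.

f* = 5, h* = 2

For CES with ρ = -1, MRS = (3/4)·(h/f)^2.
Tangency: set MRS = p_f/p_h = 1/(25/3) = 3/25.
So (h/f)^2 = 4/25; taking the square root, h/f = 0.4, i.e. h = 0.4·f.
Substitute into the budget 1·f + (25/3)·h = 65/3: (13/3)·f = 65/3, so f* = 5 and h* = 0.4·5 = 2.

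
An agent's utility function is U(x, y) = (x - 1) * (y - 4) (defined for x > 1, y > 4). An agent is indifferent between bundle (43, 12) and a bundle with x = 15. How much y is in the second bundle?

y = 28

U(43, 12) = 336.
Set U(15, y) = 336 and solve.
With x = 15: (15 − 1) = 14, so (y − 4) = 336/14 = 24.
So y = 4 + 24 = 28.
Check: U(15, 28) = 336.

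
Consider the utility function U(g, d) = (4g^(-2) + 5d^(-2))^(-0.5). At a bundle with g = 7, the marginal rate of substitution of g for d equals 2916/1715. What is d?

d = 9

For CES with ρ = -2, MRS = (4/5)·(d/g)^3.
Setting (4/5)·(d/7)^3 = 2916/1715 gives (d/7)^3 = 729/343, so d/7 = 9/7 and d = 9.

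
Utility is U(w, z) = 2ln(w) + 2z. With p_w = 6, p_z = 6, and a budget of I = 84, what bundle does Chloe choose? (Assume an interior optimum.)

w* = 1, z* = 13

MU_w = 2/w, MU_z = 2.
MRS = 2/w ÷ 2.
Tangency: set MRS = p_w/p_z = 6/6 = 1.
MRS depends only on w: 1/w = 1 ⇒ w* = 1/1 = 1.
From the budget, 6·z = 84 − 6·1 = 78, so z* = 13.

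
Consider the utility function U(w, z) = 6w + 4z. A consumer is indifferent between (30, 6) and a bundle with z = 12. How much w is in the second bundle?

U(30, 6) = 204.
Set U(w, 12) = 204 and solve.
6w + 4·12 = 204 ⇒ 6w = 156 ⇒ w = 26.
Check: U(26, 12) = 204.

w = 26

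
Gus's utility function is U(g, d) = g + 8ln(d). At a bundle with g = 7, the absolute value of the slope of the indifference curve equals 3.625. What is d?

d = 29

MU_g = 1, MU_d = 8/d.
MRS = 1 ÷ (8/d).
MRS depends only on d: 0.125·d = 3.625 ⇒ d = 3.625/0.125 = 29.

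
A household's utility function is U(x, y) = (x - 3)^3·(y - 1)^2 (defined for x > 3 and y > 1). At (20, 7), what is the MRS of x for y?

MRS = 9/17

MU_x = 3·(x−3)^2·(y−1)^2, MU_y = 2·(x−3)^3·(y−1).
MRS = (3/2)·(y−1)/(x−3).
At (20, 7): MRS = 9/17.
So at (20, 7) the consumer would give up 9/17 units of y for one more unit of x.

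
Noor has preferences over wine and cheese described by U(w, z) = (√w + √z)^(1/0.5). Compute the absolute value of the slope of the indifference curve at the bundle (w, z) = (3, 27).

For CES with ρ = 0.5, MRS = √(z/w).
At (3, 27): MRS = 3.
The indifference curve has slope −3 at this bundle.

MRS = 3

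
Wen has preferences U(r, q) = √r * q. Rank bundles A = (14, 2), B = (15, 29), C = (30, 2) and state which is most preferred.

Bundle B

Evaluate utility at each bundle:
U(A) = 7.483.
U(B) = 112.317.
U(C) = 10.954.
Highest utility is B, so B ≻ C ≻ A.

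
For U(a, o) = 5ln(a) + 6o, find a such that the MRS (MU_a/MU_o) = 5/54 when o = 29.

a = 9

MU_a = 5/a, MU_o = 6.
MRS = 5/a ÷ 6.
MRS depends only on a: (5/6)/a = 5/54 ⇒ a = (5/6)/(5/54) = 9.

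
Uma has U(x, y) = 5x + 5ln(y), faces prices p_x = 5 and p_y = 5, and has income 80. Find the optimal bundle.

MU_x = 5, MU_y = 5/y.
MRS = 5 ÷ (5/y).
Tangency: set MRS = p_x/p_y = 5/5 = 1.
MRS depends only on y: y = 1 ⇒ y* = 1.
From the budget, 5·x = 80 − 5·1 = 75, so x* = 15.

x* = 15, y* = 1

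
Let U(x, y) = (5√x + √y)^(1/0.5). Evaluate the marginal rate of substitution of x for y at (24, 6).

MRS = 2.5

For CES with ρ = 0.5, MRS = (5/1)·√(y/x).
At (24, 6): MRS = 2.5.
So at (24, 6) the consumer would give up 2.5 units of y for one more unit of x.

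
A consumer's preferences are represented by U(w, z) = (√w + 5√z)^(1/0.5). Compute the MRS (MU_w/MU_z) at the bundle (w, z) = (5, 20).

For CES with ρ = 0.5, MRS = (1/5)·√(z/w).
At (5, 20): MRS = 0.4.
That is, one extra unit of w is worth 0.4 units of z at the margin.

MRS = 0.4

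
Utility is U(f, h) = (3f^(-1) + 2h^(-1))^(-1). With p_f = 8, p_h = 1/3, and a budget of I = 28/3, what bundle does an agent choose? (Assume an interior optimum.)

For CES with ρ = -1, MRS = (3/2)·(h/f)^2.
Tangency: set MRS = p_f/p_h = 8/(1/3) = 24.
So (h/f)^2 = 16; taking the square root, h/f = 4, i.e. h = 4·f.
Substitute into the budget 8·f + (1/3)·h = 28/3: (28/3)·f = 28/3, so f* = 1 and h* = 4·1 = 4.

f* = 1, h* = 4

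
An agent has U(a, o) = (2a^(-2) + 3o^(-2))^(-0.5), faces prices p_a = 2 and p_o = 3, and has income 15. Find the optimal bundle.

For CES with ρ = -2, MRS = (2/3)·(o/a)^3.
Tangency: set MRS = p_a/p_o = 2/3.
So (o/a)^3 = 1; taking the cube root, o/a = 1, i.e. o = a.
Substitute into the budget 2·a + 3·o = 15: 5·a = 15, so a* = 3 and o* = 3.

a* = 3, o* = 3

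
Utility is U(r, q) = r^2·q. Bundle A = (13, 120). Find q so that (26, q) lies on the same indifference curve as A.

U(13, 120) = 20280.
Set U(26, q) = 20280 and solve.
With r = 26: 26^2 = 676, so q = 20280/676 = 30.
Check: U(26, 30) = 20280.

q = 30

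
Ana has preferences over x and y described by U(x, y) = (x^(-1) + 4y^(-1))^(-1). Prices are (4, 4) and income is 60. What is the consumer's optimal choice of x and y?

x* = 5, y* = 10

For CES with ρ = -1, MRS = (1/4)·(y/x)^2.
Tangency: set MRS = p_x/p_y = 4/4 = 1.
So (y/x)^2 = 4; taking the square root, y/x = 2, i.e. y = 2·x.
Substitute into the budget 4·x + 4·y = 60: 12·x = 60, so x* = 5 and y* = 2·5 = 10.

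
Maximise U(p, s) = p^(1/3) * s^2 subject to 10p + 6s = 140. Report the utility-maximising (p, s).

MU_p = 1/3·p^(-2/3)·s^2 and MU_s = 2·p^(1/3)·s.
MRS = MU_p/MU_s = (1/6)·s/p.
Tangency: set MRS = p_p/p_s = 10/6 = 5/3.
So (1/6)·s/p = 5/3, i.e. s = 10·p.
Substitute into the budget 10·p + 6·s = 140: 70·p = 140, so p* = 2.
Then s* = 10·2 = 20.

p* = 2, s* = 20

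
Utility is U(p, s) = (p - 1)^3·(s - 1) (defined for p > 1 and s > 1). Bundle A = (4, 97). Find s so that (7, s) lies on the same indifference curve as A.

s = 13

U(4, 97) = 2592.
Set U(7, s) = 2592 and solve.
With p = 7: (7 − 1)^3 = 216, so (s − 1) = 2592/216 = 12.
So s = 1 + 12 = 13.
Check: U(7, 13) = 2592.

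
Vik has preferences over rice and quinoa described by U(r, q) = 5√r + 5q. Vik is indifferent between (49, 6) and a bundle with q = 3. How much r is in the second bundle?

r = 100

U(49, 6) = 65.
Set U(r, 3) = 65 and solve.
With q = 3: 5√r = 65 − 5·3 = 50, so √r = 10 and r = 100.
Check: U(100, 3) = 65.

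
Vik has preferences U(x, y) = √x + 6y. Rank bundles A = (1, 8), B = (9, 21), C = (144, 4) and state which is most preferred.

Evaluate utility at each bundle:
U(A) = 49.000.
U(B) = 129.000.
U(C) = 36.000.
Highest utility is B, so B ≻ A ≻ C.

Bundle B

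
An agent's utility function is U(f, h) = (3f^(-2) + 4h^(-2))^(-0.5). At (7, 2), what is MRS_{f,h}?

For CES with ρ = -2, MRS = (3/4)·(h/f)^3.
At (7, 2): MRS = 6/343.
So at (7, 2) the consumer would give up 6/343 units of h for one more unit of f.

MRS = 6/343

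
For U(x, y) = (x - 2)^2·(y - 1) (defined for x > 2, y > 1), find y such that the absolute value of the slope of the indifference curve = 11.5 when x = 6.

y = 24

MU_x = 2·(x−2)·(y−1), MU_y = (x−2)^2.
MRS = (2/1)·(y−1)/(x−2).
Substitute x = 6: MRS = (y − 1)/2. Setting this equal to 11.5 gives y − 1 = 11.5·2 = 23, so y = 24.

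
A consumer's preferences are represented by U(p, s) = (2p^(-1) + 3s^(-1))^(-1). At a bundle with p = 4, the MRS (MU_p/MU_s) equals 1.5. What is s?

For CES with ρ = -1, MRS = (2/3)·(s/p)^2.
Setting (2/3)·(s/4)^2 = 1.5 gives (s/4)^2 = 2.25, so s/4 = 1.5 and s = 6.

s = 6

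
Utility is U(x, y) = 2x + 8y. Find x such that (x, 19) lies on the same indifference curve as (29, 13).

U(29, 13) = 162.
Set U(x, 19) = 162 and solve.
2x + 8·19 = 162 ⇒ 2x = 10 ⇒ x = 5.
Check: U(5, 19) = 162.

x = 5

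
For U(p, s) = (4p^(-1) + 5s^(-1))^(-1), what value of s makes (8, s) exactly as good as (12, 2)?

s = 15/7

U depends on (p, s) only through S = 4p^(-1) + 5s^(-1), so equal utility means equal S. At (12, 2): S = 17/6.
With p = 8: 4·8^(-1) = 0.5, so 5s^(-1) = 17/6 − 0.5 = 7/3, i.e. s^(-1) = 7/15.
Hence s = 1/(7/15) = 15/7.
Check: U(8, 15/7) = 0.3529.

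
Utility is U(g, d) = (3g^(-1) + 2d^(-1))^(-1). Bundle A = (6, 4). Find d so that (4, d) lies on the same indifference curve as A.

d = 8

U depends on (g, d) only through S = 3g^(-1) + 2d^(-1), so equal utility means equal S. At (6, 4): S = 1.
With g = 4: 3·4^(-1) = 0.75, so 2d^(-1) = 1 − 0.75 = 0.25, i.e. d^(-1) = 0.125.
Hence d = 1/0.125 = 8.
Check: U(4, 8) = 1.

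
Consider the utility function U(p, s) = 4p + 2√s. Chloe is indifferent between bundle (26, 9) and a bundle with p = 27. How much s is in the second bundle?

U(26, 9) = 110.
Set U(27, s) = 110 and solve.
With p = 27: 2√s = 110 − 4·27 = 2, so √s = 1 and s = 1.
Check: U(27, 1) = 110.

s = 1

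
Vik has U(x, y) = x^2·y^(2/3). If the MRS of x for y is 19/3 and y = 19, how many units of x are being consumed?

MU_x = 2·x·y^(2/3) and MU_y = 2/3·x^2·y^(-1/3).
MRS = MU_x/MU_y = (3)·y/x.
Substitute y = 19: MRS = 57/x. Setting 57/x = 19/3 gives x = 57/(19/3) = 9.

x = 9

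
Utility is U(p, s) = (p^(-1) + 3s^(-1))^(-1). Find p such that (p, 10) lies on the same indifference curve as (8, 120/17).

p = 4

U depends on (p, s) only through S = p^(-1) + 3s^(-1), so equal utility means equal S. At (8, 120/17): S = 0.55.
With s = 10: 3·10^(-1) = 0.3, so p^(-1) = 0.55 − 0.3 = 0.25.
Hence p = 1/0.25 = 4.
Check: U(4, 10) = 1.8182.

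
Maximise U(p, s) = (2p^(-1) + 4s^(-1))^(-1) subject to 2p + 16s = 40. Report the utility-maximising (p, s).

p* = 4, s* = 2

For CES with ρ = -1, MRS = (2/4)·(s/p)^2.
Tangency: set MRS = p_p/p_s = 2/16 = 0.125.
So (s/p)^2 = 0.25; taking the square root, s/p = 0.5, i.e. s = 0.5·p.
Substitute into the budget 2·p + 16·s = 40: 10·p = 40, so p* = 4 and s* = 0.5·4 = 2.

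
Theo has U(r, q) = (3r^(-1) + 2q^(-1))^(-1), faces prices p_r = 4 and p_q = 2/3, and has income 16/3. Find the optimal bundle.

For CES with ρ = -1, MRS = (3/2)·(q/r)^2.
Tangency: set MRS = p_r/p_q = 4/(2/3) = 6.
So (q/r)^2 = 4; taking the square root, q/r = 2, i.e. q = 2·r.
Substitute into the budget 4·r + (2/3)·q = 16/3: (16/3)·r = 16/3, so r* = 1 and q* = 2·1 = 2.

r* = 1, q* = 2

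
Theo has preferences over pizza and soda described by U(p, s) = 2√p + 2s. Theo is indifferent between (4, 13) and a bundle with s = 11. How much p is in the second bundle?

p = 16

U(4, 13) = 30.
Set U(p, 11) = 30 and solve.
With s = 11: 2√p = 30 − 2·11 = 8, so √p = 4 and p = 16.
Check: U(16, 11) = 30.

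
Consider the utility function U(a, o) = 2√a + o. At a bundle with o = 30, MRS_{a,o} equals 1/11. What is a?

a = 121

MU_a = 2/(2√a), MU_o = 1.
MRS = 2/(2√a) ÷ 1.
MRS depends only on a: 1/√a = 1/11 ⇒ √a = 1/(1/11) = 11 ⇒ a = 121.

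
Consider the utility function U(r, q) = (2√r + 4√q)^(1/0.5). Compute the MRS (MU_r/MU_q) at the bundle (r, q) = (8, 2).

MRS = 0.25

For CES with ρ = 0.5, MRS = (2/4)·√(q/r).
At (8, 2): MRS = 0.25.
So at (8, 2) the consumer would give up 0.25 units of q for one more unit of r.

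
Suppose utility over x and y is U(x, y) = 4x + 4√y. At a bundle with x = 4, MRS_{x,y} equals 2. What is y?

y = 1

MU_x = 4, MU_y = 4/(2√y).
MRS = 4 ÷ (4/(2√y)).
MRS depends only on y: 2·√y = 2 ⇒ √y = 2/2 = 1 ⇒ y = 1.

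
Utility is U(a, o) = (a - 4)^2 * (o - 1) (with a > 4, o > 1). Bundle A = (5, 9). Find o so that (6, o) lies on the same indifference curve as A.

U(5, 9) = 8.
Set U(6, o) = 8 and solve.
With a = 6: (6 − 4)^2 = 4, so (o − 1) = 8/4 = 2.
So o = 1 + 2 = 3.
Check: U(6, 3) = 8.

o = 3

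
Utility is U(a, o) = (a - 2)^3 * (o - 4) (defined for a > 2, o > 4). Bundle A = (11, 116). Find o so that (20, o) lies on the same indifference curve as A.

U(11, 116) = 81648.
Set U(20, o) = 81648 and solve.
With a = 20: (20 − 2)^3 = 5832, so (o − 4) = 81648/5832 = 14.
So o = 4 + 14 = 18.
Check: U(20, 18) = 81648.

o = 18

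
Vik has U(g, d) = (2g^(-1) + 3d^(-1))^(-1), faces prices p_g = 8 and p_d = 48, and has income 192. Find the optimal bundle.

g* = 6, d* = 3

For CES with ρ = -1, MRS = (2/3)·(d/g)^2.
Tangency: set MRS = p_g/p_d = 8/48 = 1/6.
So (d/g)^2 = 0.25; taking the square root, d/g = 0.5, i.e. d = 0.5·g.
Substitute into the budget 8·g + 48·d = 192: 32·g = 192, so g* = 6 and d* = 0.5·6 = 3.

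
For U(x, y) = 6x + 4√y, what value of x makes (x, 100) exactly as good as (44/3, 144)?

U(44/3, 144) = 136.
Set U(x, 100) = 136 and solve.
With y = 100: √100 = 10, so 6x = 136 − 4·10 = 96 and x = 16.
Check: U(16, 100) = 136.

x = 16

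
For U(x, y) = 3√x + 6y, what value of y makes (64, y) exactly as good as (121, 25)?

y = 26.5

U(121, 25) = 183.
Set U(64, y) = 183 and solve.
With x = 64: √64 = 8, so 6y = 183 − 3·8 = 159 and y = 26.5.
Check: U(64, 26.5) = 183.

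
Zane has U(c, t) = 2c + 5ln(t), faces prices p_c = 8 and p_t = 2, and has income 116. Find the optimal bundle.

MU_c = 2, MU_t = 5/t.
MRS = 2 ÷ (5/t).
Tangency: set MRS = p_c/p_t = 8/2 = 4.
MRS depends only on t: 0.4·t = 4 ⇒ t* = 4/0.4 = 10.
From the budget, 8·c = 116 − 2·10 = 96, so c* = 12.

c* = 12, t* = 10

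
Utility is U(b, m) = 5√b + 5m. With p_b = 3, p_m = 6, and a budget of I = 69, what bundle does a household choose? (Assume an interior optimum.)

MU_b = 5/(2√b), MU_m = 5.
MRS = 5/(2√b) ÷ 5.
Tangency: set MRS = p_b/p_m = 3/6 = 0.5.
MRS depends only on b: 0.5/√b = 0.5 ⇒ √b = 0.5/0.5 = 1 ⇒ b* = 1.
From the budget, 6·m = 69 − 3·1 = 66, so m* = 11.

b* = 1, m* = 11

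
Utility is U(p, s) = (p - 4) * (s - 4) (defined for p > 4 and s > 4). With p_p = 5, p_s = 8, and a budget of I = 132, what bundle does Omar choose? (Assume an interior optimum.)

MU_p = (s−4), MU_s = (p−4).
MRS = (s−4)/(p−4).
Tangency: set MRS = p_p/p_s = 5/8 = 0.625.
So (s − 4)/(p − 4) = 0.625, i.e. (s − 4) = 0.625·(p − 4).
Rewrite the budget in excess-of-subsistence terms: 5·(p − 4) + 8·(s − 4) = 132 − 5·4 − 8·4 = 80.
Substituting, 10·(p − 4) = 80, so p − 4 = 8 and p* = 12.
Then s − 4 = 0.625·8 = 5, so s* = 9.

p* = 12, s* = 9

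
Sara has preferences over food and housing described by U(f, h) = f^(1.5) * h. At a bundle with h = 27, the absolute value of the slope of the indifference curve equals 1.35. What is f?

f = 30

MU_f = 1.5·√f·h and MU_h = f^(1.5).
MRS = MU_f/MU_h = (1.5)·h/f.
Substitute h = 27: MRS = 40.5/f. Setting 40.5/f = 1.35 gives f = 40.5/1.35 = 30.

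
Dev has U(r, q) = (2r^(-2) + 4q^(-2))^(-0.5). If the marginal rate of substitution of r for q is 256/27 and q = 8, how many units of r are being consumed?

r = 3

For CES with ρ = -2, MRS = (2/4)·(q/r)^3.
Setting (2/4)·(8/r)^3 = 256/27 gives (8/r)^3 = 512/27, so 8/r = 8/3 and r = 3.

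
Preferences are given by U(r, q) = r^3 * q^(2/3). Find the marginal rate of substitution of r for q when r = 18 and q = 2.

MU_r = 3·r^2·q^(2/3) and MU_q = 2/3·r^3·q^(-1/3).
MRS = MU_r/MU_q = (4.5)·q/r.
At (18, 2): MRS = 0.5.
That is, one extra unit of r is worth 0.5 units of q at the margin.

MRS = 0.5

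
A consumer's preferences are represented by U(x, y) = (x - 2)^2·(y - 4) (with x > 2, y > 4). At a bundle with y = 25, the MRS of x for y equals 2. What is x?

MU_x = 2·(x−2)·(y−4), MU_y = (x−2)^2.
MRS = (2/1)·(y−4)/(x−2).
Substitute y = 25: MRS = 42/(x − 2). Setting this equal to 2 gives x − 2 = 42/2 = 21, so x = 23.

x = 23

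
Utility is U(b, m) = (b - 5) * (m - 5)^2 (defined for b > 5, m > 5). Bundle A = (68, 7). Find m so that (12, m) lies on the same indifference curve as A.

U(68, 7) = 252.
Set U(12, m) = 252 and solve.
With b = 12: (12 − 5) = 7, so (m − 5)^2 = 252/7 = 36.
Taking the square root (with m > 5): m − 5 = 6, so m = 11.
Check: U(12, 11) = 252.

m = 11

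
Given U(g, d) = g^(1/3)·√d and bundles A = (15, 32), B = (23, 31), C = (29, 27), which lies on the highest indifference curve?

Bundle C

Evaluate utility at each bundle:
U(A) = 13.951.
U(B) = 15.834.
U(C) = 15.964.
Highest utility is C, so C ≻ B ≻ A.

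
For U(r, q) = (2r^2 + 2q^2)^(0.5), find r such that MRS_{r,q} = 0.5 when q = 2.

For CES with ρ = 2, MRS = (q/r)^(-1).
Setting (2/r)^(-1) = 0.5 gives 2/r = 2 and r = 1.

r = 1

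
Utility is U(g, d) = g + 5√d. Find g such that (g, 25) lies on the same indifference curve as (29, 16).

U(29, 16) = 49.
Set U(g, 25) = 49 and solve.
With d = 25: √25 = 5, so g = 49 − 5·5 = 24.
Check: U(24, 25) = 49.

g = 24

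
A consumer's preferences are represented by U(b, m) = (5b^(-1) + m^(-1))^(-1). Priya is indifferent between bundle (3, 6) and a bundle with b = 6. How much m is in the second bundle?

m = 1

U depends on (b, m) only through S = 5b^(-1) + m^(-1), so equal utility means equal S. At (3, 6): S = 11/6.
With b = 6: 5·6^(-1) = 5/6, so m^(-1) = 11/6 − 5/6 = 1.
Hence m = 1/1 = 1.
Check: U(6, 1) = 0.5455.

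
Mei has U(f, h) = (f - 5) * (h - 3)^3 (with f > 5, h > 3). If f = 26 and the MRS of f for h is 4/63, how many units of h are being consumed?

MU_f = (h−3)^3, MU_h = 3·(f−5)·(h−3)^2.
MRS = (1/3)·(h−3)/(f−5).
Substitute f = 26: MRS = (h − 3)/63. Setting this equal to 4/63 gives h − 3 = (4/63)·63 = 4, so h = 7.

h = 7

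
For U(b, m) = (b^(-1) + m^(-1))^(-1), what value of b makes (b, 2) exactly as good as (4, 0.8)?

U depends on (b, m) only through S = b^(-1) + m^(-1), so equal utility means equal S. At (4, 0.8): S = 1.5.
With m = 2: 2^(-1) = 0.5, so b^(-1) = 1.5 − 0.5 = 1.
Hence b = 1/1 = 1.
Check: U(1, 2) = 0.6667.

b = 1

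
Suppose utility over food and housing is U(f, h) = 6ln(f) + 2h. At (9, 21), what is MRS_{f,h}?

MU_f = 6/f, MU_h = 2.
MRS = 6/f ÷ 2.
At (9, 21): MRS = 1/3.
The indifference curve has slope −1/3 at this bundle.

MRS = 1/3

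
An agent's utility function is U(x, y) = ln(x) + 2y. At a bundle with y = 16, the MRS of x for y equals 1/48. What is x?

x = 24

MU_x = 1/x, MU_y = 2.
MRS = 1/x ÷ 2.
MRS depends only on x: 0.5/x = 1/48 ⇒ x = 0.5/(1/48) = 24.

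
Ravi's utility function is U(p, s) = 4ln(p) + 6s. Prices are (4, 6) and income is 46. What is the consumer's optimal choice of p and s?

MU_p = 4/p, MU_s = 6.
MRS = 4/p ÷ 6.
Tangency: set MRS = p_p/p_s = 4/6 = 2/3.
MRS depends only on p: (2/3)/p = 2/3 ⇒ p* = (2/3)/(2/3) = 1.
From the budget, 6·s = 46 − 4·1 = 42, so s* = 7.

p* = 1, s* = 7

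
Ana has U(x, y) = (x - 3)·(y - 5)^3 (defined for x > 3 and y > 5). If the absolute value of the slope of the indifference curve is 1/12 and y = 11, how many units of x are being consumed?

MU_x = (y−5)^3, MU_y = 3·(x−3)·(y−5)^2.
MRS = (1/3)·(y−5)/(x−3).
Substitute y = 11: MRS = 2/(x − 3). Setting this equal to 1/12 gives x − 3 = 2/(1/12) = 24, so x = 27.

x = 27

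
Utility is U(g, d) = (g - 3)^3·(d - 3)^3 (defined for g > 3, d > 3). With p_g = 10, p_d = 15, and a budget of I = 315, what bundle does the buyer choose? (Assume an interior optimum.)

MU_g = 3·(g−3)^2·(d−3)^3, MU_d = 3·(g−3)^3·(d−3)^2.
MRS = (d−3)/(g−3).
Tangency: set MRS = p_g/p_d = 10/15 = 2/3.
So (d − 3)/(g − 3) = 2/3, i.e. (d − 3) = (2/3)·(g − 3).
Rewrite the budget in excess-of-subsistence terms: 10·(g − 3) + 15·(d − 3) = 315 − 10·3 − 15·3 = 240.
Substituting, 20·(g − 3) = 240, so g − 3 = 12 and g* = 15.
Then d − 3 = (2/3)·12 = 8, so d* = 11.

g* = 15, d* = 11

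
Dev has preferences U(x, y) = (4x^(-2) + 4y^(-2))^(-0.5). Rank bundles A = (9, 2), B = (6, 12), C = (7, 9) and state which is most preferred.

Evaluate utility at each bundle:
U(A) = 0.976.
U(B) = 2.683.
U(C) = 2.763.
Highest utility is C, so C ≻ B ≻ A.

Bundle C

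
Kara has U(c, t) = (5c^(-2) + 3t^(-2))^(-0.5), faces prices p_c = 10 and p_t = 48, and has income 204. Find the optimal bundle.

For CES with ρ = -2, MRS = (5/3)·(t/c)^3.
Tangency: set MRS = p_c/p_t = 10/48 = 5/24.
So (t/c)^3 = 0.125; taking the cube root, t/c = 0.5, i.e. t = 0.5·c.
Substitute into the budget 10·c + 48·t = 204: 34·c = 204, so c* = 6 and t* = 0.5·6 = 3.

c* = 6, t* = 3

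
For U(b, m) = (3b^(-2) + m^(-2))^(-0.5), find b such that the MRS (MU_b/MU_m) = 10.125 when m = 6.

For CES with ρ = -2, MRS = (3/1)·(m/b)^3.
Setting (3/1)·(6/b)^3 = 10.125 gives (6/b)^3 = 3.375, so 6/b = 1.5 and b = 4.

b = 4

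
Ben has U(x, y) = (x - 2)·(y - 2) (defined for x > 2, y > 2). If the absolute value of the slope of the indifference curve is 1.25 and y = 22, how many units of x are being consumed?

x = 18

MU_x = (y−2), MU_y = (x−2).
MRS = (y−2)/(x−2).
Substitute y = 22: MRS = 20/(x − 2). Setting this equal to 1.25 gives x − 2 = 20/1.25 = 16, so x = 18.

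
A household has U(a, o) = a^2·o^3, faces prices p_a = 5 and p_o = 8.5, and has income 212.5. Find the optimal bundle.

a* = 17, o* = 15

MU_a = 2·a·o^3 and MU_o = 3·a^2·o^2.
MRS = MU_a/MU_o = (2/3)·o/a.
Tangency: set MRS = p_a/p_o = 5/8.5 = 10/17.
So (2/3)·o/a = 10/17, i.e. o = (15/17)·a.
Substitute into the budget 5·a + 8.5·o = 212.5: 12.5·a = 212.5, so a* = 17.
Then o* = (15/17)·17 = 15.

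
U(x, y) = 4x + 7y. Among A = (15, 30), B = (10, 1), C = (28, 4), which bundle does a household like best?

Evaluate utility at each bundle:
U(A) = 270.
U(B) = 47.
U(C) = 140.
Highest utility is A, so A ≻ C ≻ B.

Bundle A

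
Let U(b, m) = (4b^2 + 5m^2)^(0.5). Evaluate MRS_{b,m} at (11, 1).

For CES with ρ = 2, MRS = (4/5)·(m/b)^(-1).
At (11, 1): MRS = 8.8.
The indifference curve has slope −8.8 at this bundle.

MRS = 8.8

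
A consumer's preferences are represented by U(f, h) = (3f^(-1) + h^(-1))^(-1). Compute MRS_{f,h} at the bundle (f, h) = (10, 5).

MRS = 0.75

For CES with ρ = -1, MRS = (3/1)·(h/f)^2.
At (10, 5): MRS = 0.75.
The indifference curve has slope −0.75 at this bundle.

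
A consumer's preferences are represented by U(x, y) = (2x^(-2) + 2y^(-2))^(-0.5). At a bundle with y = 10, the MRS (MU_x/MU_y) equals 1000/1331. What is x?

x = 11

For CES with ρ = -2, MRS = (y/x)^3.
Setting (10/x)^3 = 1000/1331 gives 10/x = 10/11 and x = 11.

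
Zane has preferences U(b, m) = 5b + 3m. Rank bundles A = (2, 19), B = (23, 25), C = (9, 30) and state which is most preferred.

Bundle B

Evaluate utility at each bundle:
U(A) = 67.
U(B) = 190.
U(C) = 135.
Highest utility is B, so B ≻ C ≻ A.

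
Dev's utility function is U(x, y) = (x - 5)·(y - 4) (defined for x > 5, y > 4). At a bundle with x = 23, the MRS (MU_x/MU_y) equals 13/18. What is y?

MU_x = (y−4), MU_y = (x−5).
MRS = (y−4)/(x−5).
Substitute x = 23: MRS = (y − 4)/18. Setting this equal to 13/18 gives y − 4 = (13/18)·18 = 13, so y = 17.

y = 17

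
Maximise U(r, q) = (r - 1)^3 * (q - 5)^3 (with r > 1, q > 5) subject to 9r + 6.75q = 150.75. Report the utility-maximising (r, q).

MU_r = 3·(r−1)^2·(q−5)^3, MU_q = 3·(r−1)^3·(q−5)^2.
MRS = (q−5)/(r−1).
Tangency: set MRS = p_r/p_q = 9/6.75 = 4/3.
So (q − 5)/(r − 1) = 4/3, i.e. (q − 5) = (4/3)·(r − 1).
Rewrite the budget in excess-of-subsistence terms: 9·(r − 1) + 6.75·(q − 5) = 150.75 − 9·1 − 6.75·5 = 108.
Substituting, 18·(r − 1) = 108, so r − 1 = 6 and r* = 7.
Then q − 5 = (4/3)·6 = 8, so q* = 13.

r* = 7, q* = 13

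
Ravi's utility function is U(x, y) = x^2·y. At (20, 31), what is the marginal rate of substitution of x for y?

MRS = 3.1

MU_x = 2·x·y and MU_y = x^2.
MRS = MU_x/MU_y = (2/1)·y/x.
At (20, 31): MRS = 3.1.
So at (20, 31) the consumer would give up 3.1 units of y for one more unit of x.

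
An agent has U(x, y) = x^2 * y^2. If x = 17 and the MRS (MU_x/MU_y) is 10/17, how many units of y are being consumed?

y = 10

MU_x = 2·x·y^2 and MU_y = 2·x^2·y.
MRS = MU_x/MU_y = y/x.
Substitute x = 17: MRS = y/17. Setting y/17 = 10/17 gives y = (10/17)·17 = 10.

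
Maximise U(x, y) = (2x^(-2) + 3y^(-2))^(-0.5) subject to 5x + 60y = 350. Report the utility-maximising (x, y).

For CES with ρ = -2, MRS = (2/3)·(y/x)^3.
Tangency: set MRS = p_x/p_y = 5/60 = 1/12.
So (y/x)^3 = 0.125; taking the cube root, y/x = 0.5, i.e. y = 0.5·x.
Substitute into the budget 5·x + 60·y = 350: 35·x = 350, so x* = 10 and y* = 0.5·10 = 5.

x* = 10, y* = 5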